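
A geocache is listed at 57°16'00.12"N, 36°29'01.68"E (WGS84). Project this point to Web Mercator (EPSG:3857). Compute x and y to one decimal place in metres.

x 4061358.0 m, y 7814826.3 m

Web Mercator is spherical with R = a = 6378137 m.
x = R·λ = 6378137 × 0.636762434 = 4061358.038 m.
y = R·ln tan(π/4 + φ/2) = 6378137 × 1.225252191 = 7814826.336 m.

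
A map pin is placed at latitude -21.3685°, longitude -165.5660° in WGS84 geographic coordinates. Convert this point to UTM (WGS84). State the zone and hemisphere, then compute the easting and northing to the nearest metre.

Longitude -165.5660° lies in the 6° band [-168°, -162°), giving zone 3; latitude is south of the equator, so 3S.
Zone 3 central meridian λ₀ = 6×3 − 183 = -165°; Δλ = -0.5660°.
Transverse Mercator on WGS84 with k₀ = 0.9996 gives E = 441321.176 m, N = 7636962.964 m.

Zone 3S: E 441321 m, N 7636963 m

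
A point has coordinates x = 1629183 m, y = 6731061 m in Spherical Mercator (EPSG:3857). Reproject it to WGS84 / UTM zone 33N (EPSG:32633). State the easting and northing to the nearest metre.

Web Mercator inverse (R = 6378137 m) → φ = 51.61640202°, λ = 14.63519990°.
UTM 33N forward: E = 474742.822 m, N = 5718437.780 m.

E 474743 m, N 5718438 m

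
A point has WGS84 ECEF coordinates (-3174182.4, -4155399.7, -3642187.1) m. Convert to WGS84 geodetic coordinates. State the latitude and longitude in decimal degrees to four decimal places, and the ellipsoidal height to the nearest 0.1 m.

λ = atan2(Y, X) = -127.37509993°; p = √(X²+Y²) = 5229032.5 m.
Bowring's method on WGS84 (a = 6378137 m, b = 6356752.314 m) gives φ = -35.03909971°, h = 1337.239 m.

lat -35.0391°, lon -127.3751°, h 1337.2 m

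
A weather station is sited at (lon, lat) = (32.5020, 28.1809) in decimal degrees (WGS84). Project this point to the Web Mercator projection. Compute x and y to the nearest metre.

Web Mercator is spherical with R = a = 6378137 m.
x = R·λ = 6378137 × 0.567266913 = 3618106.090 m.
y = R·ln tan(π/4 + φ/2) = 6378137 × 0.512971161 = 3271800.344 m.

x 3618106 m, y 3271800 m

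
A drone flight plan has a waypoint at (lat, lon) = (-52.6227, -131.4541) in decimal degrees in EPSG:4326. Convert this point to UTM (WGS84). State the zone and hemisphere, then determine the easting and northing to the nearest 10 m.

Zone 9S: E 333890 m, N 4166870 m

Longitude -131.4541° lies in the 6° band [-132°, -126°), giving zone 9; latitude is south of the equator, so 9S.
Zone 9 central meridian λ₀ = 6×9 − 183 = -129°; Δλ = -2.4541°.
Transverse Mercator on WGS84 with k₀ = 0.9996 gives E = 333885.650 m, N = 4166871.894 m.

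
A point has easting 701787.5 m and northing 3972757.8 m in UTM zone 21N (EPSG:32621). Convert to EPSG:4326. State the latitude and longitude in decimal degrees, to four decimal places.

Zone 21N: λ₀ = -57°, k₀ = 0.9996, false easting 500000 m.
Meridian distance M = (N − FN)/k₀ = 3974347.5 m.
Inverse transverse Mercator on WGS84 gives φ = 35.87829967°, λ = -54.76470022°.

lat 35.8783°, lon -54.7647°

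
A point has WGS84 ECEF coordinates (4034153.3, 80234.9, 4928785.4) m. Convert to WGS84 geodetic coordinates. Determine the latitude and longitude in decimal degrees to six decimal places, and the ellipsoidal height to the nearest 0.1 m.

λ = atan2(Y, X) = 1.13940021°; p = √(X²+Y²) = 4034951.1 m.
Bowring's method on WGS84 (a = 6378137 m, b = 6356752.314 m) gives φ = 50.88289971°, h = 4445.816 m.

lat 50.882900°, lon 1.139400°, h 4445.8 m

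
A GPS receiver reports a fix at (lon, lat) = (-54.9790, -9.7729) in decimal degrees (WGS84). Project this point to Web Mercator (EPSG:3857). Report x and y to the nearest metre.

x -6120234 m, y -1093228 m

Web Mercator is spherical with R = a = 6378137 m.
x = R·λ = 6378137 × -0.959564569 = -6120234.284 m.
y = R·ln tan(π/4 + φ/2) = 6378137 × -0.171402437 = -1093228.223 m.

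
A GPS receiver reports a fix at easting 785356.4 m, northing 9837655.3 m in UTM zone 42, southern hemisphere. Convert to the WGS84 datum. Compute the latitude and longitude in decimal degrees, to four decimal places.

Zone 42S: λ₀ = 69°, k₀ = 0.9996, false easting 500000 m, false northing 10000000 m.
Meridian distance M = (N − FN)/k₀ = -162409.7 m.
Inverse transverse Mercator on WGS84 gives φ = -1.46730004°, λ = 71.56440019°.

lat -1.4673°, lon 71.5644°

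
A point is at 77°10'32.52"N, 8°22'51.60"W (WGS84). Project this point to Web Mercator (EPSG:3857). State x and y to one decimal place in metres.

Web Mercator is spherical with R = a = 6378137 m.
x = R·λ = 6378137 × -0.146276045 = -932968.652 m.
y = R·ln tan(π/4 + φ/2) = 6378137 × 2.185845244 = 13941620.425 m.

x -932968.7 m, y 13941620.4 m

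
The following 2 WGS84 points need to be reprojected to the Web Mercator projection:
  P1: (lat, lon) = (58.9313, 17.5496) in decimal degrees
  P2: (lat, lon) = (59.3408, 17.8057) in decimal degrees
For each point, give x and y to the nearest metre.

Web Mercator: x = R·λ, y = R·ln tan(π/4+φ/2), R = 6378137 m.
P1 (58.9313°, 17.5496°) → (1953612.536, 8165552.972) m.
P2 (59.3408°, 17.8057°) → (1982121.457, 8254414.297) m.

P1: x 1953613 m, y 8165553 m; P2: x 1982121 m, y 8254414 m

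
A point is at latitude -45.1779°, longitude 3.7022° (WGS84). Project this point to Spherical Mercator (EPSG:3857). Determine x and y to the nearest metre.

Web Mercator is spherical with R = a = 6378137 m.
x = R·λ = 6378137 × 0.064615580 = 412127.019 m.
y = R·ln tan(π/4 + φ/2) = 6378137 × -0.885771475 = -5649571.815 m.

x 412127 m, y -5649572 m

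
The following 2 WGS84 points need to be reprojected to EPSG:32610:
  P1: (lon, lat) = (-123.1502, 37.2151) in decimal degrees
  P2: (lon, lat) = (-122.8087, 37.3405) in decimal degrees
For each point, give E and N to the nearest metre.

UTM zone 10N: λ₀ = -123°, k₀ = 0.9996.
P1 (37.2151°, -123.1502°) → (486673.530, 4118745.111) m.
P2 (37.3405°, -122.8087°) → (516944.930, 4132663.388) m.

P1: E 486674 m, N 4118745 m; P2: E 516945 m, N 4132663 m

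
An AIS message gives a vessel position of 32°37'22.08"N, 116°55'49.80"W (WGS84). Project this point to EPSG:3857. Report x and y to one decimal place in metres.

Web Mercator is spherical with R = a = 6378137 m.
x = R·λ = 6378137 × -2.040822221 = -13016643.718 m.
y = R·ln tan(π/4 + φ/2) = 6378137 × 0.602894440 = 3845343.334 m.

x -13016643.7 m, y 3845343.3 m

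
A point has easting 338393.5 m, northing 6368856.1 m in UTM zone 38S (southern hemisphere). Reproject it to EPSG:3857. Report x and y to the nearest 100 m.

x 4817200 m, y -3869600 m

Unproject from UTM 38S (λ₀ = 45°) → φ = -32.80639992°, λ = 43.27389974°.
Web Mercator (R = 6378137 m): x = 4817228.484 m, y = -3869634.895 m.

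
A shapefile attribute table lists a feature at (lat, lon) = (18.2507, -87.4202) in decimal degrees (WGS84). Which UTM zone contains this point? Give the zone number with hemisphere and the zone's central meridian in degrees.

UTM zone = ⌊(λ + 180)/6⌋ + 1; -87.4202° ∈ [-90°, -84°) → zone 16.
Hemisphere: N (φ ≥ 0).
Central meridian λ₀ = 6×16 − 183 = -87°.

Zone 16N, central meridian -87°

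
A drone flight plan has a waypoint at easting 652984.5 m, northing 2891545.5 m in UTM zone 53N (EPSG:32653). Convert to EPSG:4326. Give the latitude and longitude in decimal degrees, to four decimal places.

Zone 53N: λ₀ = 135°, k₀ = 0.9996, false easting 500000 m.
Meridian distance M = (N − FN)/k₀ = 2892702.6 m.
Inverse transverse Mercator on WGS84 gives φ = 26.13509985°, λ = 136.53030035°.

lat 26.1351°, lon 136.5303°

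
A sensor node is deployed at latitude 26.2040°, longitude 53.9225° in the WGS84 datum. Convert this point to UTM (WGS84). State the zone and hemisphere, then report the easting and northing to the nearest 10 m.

Longitude 53.9225° lies in the 6° band [48°, 54°), giving zone 39; latitude is north of the equator, so 39N.
Zone 39 central meridian λ₀ = 6×39 − 183 = 51°; Δλ = +2.9225°.
Transverse Mercator on WGS84 with k₀ = 0.9996 gives E = 792047.774 m, N = 2901566.677 m.

Zone 39N: E 792050 m, N 2901570 m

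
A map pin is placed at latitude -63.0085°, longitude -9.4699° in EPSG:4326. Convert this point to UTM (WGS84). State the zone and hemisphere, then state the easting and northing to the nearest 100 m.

Zone 29S: E 476200 m, N 3013400 m

Longitude -9.4699° lies in the 6° band [-12°, -6°), giving zone 29; latitude is south of the equator, so 29S.
Zone 29 central meridian λ₀ = 6×29 − 183 = -9°; Δλ = -0.4699°.
Transverse Mercator on WGS84 with k₀ = 0.9996 gives E = 476205.442 m, N = 3013376.794 m.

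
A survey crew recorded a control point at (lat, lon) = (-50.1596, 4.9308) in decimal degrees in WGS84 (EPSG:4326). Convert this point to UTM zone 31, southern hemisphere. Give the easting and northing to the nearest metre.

E 637912 m, N 4441839 m

Zone 31 central meridian λ₀ = 6×31 − 183 = 3°; Δλ = +1.9308°.
Transverse Mercator on WGS84 with k₀ = 0.9996 gives E = 637911.512 m, N = 4441839.453 m.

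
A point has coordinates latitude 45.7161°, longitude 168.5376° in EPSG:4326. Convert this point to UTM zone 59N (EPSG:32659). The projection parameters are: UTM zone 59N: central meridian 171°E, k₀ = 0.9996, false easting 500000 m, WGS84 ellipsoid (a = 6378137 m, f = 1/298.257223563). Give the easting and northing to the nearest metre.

E 308359 m, N 5065454 m

Zone 59 central meridian λ₀ = 6×59 − 183 = 171°; Δλ = -2.4624°.
Transverse Mercator on WGS84 with k₀ = 0.9996 gives E = 308359.268 m, N = 5065454.025 m.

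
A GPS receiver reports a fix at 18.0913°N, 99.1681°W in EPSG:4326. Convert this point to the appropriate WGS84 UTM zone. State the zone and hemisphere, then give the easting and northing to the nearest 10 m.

Zone 14N: E 482210 m, N 2000290 m

Longitude -99.1681° lies in the 6° band [-102°, -96°), giving zone 14; latitude is north of the equator, so 14N.
Zone 14 central meridian λ₀ = 6×14 − 183 = -99°; Δλ = -0.1681°.
Transverse Mercator on WGS84 with k₀ = 0.9996 gives E = 482213.653 m, N = 2000294.769 m.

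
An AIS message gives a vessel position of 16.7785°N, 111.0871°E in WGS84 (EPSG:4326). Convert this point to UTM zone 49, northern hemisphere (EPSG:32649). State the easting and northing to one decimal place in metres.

E 509282.0 m, N 1855053.9 m

Zone 49 central meridian λ₀ = 6×49 − 183 = 111°; Δλ = +0.0871°.
Transverse Mercator on WGS84 with k₀ = 0.9996 gives E = 509282.031 m, N = 1855053.902 m.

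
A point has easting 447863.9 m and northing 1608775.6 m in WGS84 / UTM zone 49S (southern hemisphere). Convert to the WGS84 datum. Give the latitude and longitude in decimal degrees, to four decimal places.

Zone 49S: λ₀ = 111°, k₀ = 0.9996, false easting 500000 m, false northing 10000000 m.
Meridian distance M = (N − FN)/k₀ = -8394582.2 m.
Inverse transverse Mercator on WGS84 gives φ = -75.59860041°, λ = 109.12180034°.

lat -75.5986°, lon 109.1218°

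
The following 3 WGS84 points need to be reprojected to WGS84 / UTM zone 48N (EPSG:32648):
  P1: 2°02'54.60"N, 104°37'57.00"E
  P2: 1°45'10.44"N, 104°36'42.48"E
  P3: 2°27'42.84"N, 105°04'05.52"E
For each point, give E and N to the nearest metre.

P1: E 459132 m, N 226426 m; P2: E 456823 m, N 193753 m; P3: E 507582 m, N 272116 m

UTM zone 48N: λ₀ = 105°, k₀ = 0.9996.
P1 (2.0485°, 104.6325°) → (459132.129, 226426.453) m.
P2 (1.7529°, 104.6118°) → (456822.806, 193753.199) m.
P3 (2.4619°, 105.0682°) → (507581.997, 272115.795) m.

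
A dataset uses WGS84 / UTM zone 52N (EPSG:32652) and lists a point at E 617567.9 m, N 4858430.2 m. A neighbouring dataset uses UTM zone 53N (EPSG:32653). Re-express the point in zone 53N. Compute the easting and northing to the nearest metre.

UTM 52N → geographic: φ = 43.86959959°, λ = 130.46319986°.
UTM 53N (λ₀ = 135°) forward: E = 135455.019 m, N = 4867402.611 m.

E 135455 m, N 4867403 m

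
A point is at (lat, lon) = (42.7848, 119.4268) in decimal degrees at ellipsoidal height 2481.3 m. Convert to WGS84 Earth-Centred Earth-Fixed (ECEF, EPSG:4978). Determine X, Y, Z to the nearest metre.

WGS84: a = 6378137 m, e² = 0.006694380; N(φ) = a/√(1−e²sin²φ) = 6388009.716 m.
X = (N+h)·cosφ·cosλ = -2304272.081 m; Y = (N+h)·cosφ·sinλ = 4084955.323 m; Z = (N(1−e²)+h)·sinφ = 4311672.338 m.

X -2304272 m, Y 4084955 m, Z 4311672 m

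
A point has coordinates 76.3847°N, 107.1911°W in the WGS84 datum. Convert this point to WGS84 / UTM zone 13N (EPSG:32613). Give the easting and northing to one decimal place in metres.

E 442435.8 m, N 8479182.0 m

Zone 13 central meridian λ₀ = 6×13 − 183 = -105°; Δλ = -2.1911°.
Transverse Mercator on WGS84 with k₀ = 0.9996 gives E = 442435.796 m, N = 8479182.029 m.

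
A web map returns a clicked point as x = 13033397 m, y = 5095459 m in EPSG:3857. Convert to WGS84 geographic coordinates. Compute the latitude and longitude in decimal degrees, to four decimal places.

lat 41.5611°, lon 117.0810°

R = 6378137 m. λ = x/R = 117.08099729°.
φ = 2·arctan(exp(y/R)) − 90° = 2·arctan(2.22308) − 90° = 41.56109724°.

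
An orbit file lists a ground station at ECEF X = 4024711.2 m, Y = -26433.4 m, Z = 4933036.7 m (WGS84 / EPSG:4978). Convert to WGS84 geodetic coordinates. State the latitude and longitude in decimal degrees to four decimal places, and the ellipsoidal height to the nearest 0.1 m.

λ = atan2(Y, X) = -0.37630041°; p = √(X²+Y²) = 4024798.0 m.
Bowring's method on WGS84 (a = 6378137 m, b = 6356752.314 m) gives φ = 50.97779961°, h = 1347.295 m.

lat 50.9778°, lon -0.3763°, h 1347.3 m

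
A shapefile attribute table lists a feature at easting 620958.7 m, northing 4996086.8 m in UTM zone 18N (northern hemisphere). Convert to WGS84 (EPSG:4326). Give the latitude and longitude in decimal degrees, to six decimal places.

lat 45.107900°, lon -73.462400°

Zone 18N: λ₀ = -75°, k₀ = 0.9996, false easting 500000 m.
Meridian distance M = (N − FN)/k₀ = 4998086.0 m.
Inverse transverse Mercator on WGS84 gives φ = 45.10790006°, λ = -73.46239998°.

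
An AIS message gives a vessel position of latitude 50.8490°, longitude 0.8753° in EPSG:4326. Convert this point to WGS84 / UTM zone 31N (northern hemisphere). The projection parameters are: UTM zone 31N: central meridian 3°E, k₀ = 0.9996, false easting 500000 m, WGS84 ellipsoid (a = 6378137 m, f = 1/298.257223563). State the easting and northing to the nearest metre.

Zone 31 central meridian λ₀ = 6×31 − 183 = 3°; Δλ = -2.1247°.
Transverse Mercator on WGS84 with k₀ = 0.9996 gives E = 350434.178 m, N = 5635184.336 m.

E 350434 m, N 5635184 m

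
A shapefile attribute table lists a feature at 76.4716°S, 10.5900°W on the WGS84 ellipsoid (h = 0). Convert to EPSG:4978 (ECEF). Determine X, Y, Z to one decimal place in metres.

WGS84: a = 6378137 m, e² = 0.006694380; N(φ) = a/√(1−e²sin²φ) = 6398413.871 m.
X = (N+h)·cosφ·cosλ = 1471270.046 m; Y = (N+h)·cosφ·sinλ = -275074.935 m; Z = (N(1−e²)+h)·sinφ = -6179239.083 m.

X 1471270.0 m, Y -275074.9 m, Z -6179239.1 m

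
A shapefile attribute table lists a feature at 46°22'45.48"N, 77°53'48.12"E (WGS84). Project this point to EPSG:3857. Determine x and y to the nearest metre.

x 8671421 m, y 5841342 m

Web Mercator is spherical with R = a = 6378137 m.
x = R·λ = 6378137 × 1.359553891 = 8671420.978 m.
y = R·ln tan(π/4 + φ/2) = 6378137 × 0.915838286 = 5841342.058 m.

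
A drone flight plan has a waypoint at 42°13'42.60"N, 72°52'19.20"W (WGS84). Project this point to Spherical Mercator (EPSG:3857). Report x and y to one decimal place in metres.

x -8112073.9 m, y 5195269.3 m

Web Mercator is spherical with R = a = 6378137 m.
x = R·λ = 6378137 × -1.271856333 = -8112073.933 m.
y = R·ln tan(π/4 + φ/2) = 6378137 × 0.814543389 = 5195269.329 m.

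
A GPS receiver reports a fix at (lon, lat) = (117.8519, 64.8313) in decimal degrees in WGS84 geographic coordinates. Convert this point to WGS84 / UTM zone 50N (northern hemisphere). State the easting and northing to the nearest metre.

Zone 50 central meridian λ₀ = 6×50 − 183 = 117°; Δλ = +0.8519°.
Transverse Mercator on WGS84 with k₀ = 0.9996 gives E = 540424.987 m, N = 7189925.519 m.

E 540425 m, N 7189926 m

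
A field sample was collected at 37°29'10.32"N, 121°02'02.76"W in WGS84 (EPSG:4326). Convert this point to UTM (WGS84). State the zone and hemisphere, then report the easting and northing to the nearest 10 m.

Zone 10N: E 673810 m, N 4150630 m

Longitude -121.0341° lies in the 6° band [-126°, -120°), giving zone 10; latitude is north of the equator, so 10N.
Zone 10 central meridian λ₀ = 6×10 − 183 = -123°; Δλ = +1.9659°.
Transverse Mercator on WGS84 with k₀ = 0.9996 gives E = 673806.949 m, N = 4150625.365 m.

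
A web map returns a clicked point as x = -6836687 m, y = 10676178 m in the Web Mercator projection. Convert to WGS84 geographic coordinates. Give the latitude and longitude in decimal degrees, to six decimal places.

R = 6378137 m. λ = x/R = -61.41500425°.
φ = 2·arctan(exp(y/R)) − 90° = 2·arctan(5.33277) − 90° = 68.75849912°.

lat 68.758499°, lon -61.415004°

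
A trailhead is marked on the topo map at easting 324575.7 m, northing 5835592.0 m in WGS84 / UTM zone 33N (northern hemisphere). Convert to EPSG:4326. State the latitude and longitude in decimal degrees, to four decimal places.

Zone 33N: λ₀ = 15°, k₀ = 0.9996, false easting 500000 m.
Meridian distance M = (N − FN)/k₀ = 5837927.2 m.
Inverse transverse Mercator on WGS84 gives φ = 52.64190020°, λ = 12.40719945°.

lat 52.6419°, lon 12.4072°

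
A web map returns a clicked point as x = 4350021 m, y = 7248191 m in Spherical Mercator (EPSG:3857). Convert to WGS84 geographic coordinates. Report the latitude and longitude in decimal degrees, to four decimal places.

R = 6378137 m. λ = x/R = 39.07690351°.
φ = 2·arctan(exp(y/R)) − 90° = 2·arctan(3.11557) − 90° = 54.41000012°.

lat 54.4100°, lon 39.0769°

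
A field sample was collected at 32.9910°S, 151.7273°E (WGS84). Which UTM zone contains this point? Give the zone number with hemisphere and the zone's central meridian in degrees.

UTM zone = ⌊(λ + 180)/6⌋ + 1; 151.7273° ∈ [150°, 156°) → zone 56.
Hemisphere: S (φ < 0).
Central meridian λ₀ = 6×56 − 183 = 153°.

Zone 56S, central meridian 153°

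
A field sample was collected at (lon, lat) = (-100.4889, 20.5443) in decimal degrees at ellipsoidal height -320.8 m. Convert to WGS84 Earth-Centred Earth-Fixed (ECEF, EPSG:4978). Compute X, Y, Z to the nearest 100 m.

X -1087700 m, Y -5874800 m, Z 2224100 m

WGS84: a = 6378137 m, e² = 0.006694380; N(φ) = a/√(1−e²sin²φ) = 6380767.798 m.
X = (N+h)·cosφ·cosλ = -1087656.789 m; Y = (N+h)·cosφ·sinλ = -5874822.441 m; Z = (N(1−e²)+h)·sinφ = 2224109.656 m.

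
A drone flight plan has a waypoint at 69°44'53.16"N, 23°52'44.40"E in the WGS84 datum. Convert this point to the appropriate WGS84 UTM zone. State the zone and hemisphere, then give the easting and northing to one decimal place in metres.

Longitude 23.8790° lies in the 6° band [18°, 24°), giving zone 34; latitude is north of the equator, so 34N.
Zone 34 central meridian λ₀ = 6×34 − 183 = 21°; Δλ = +2.8790°.
Transverse Mercator on WGS84 with k₀ = 0.9996 gives E = 611184.807 m, N = 7740403.709 m.

Zone 34N: E 611184.8 m, N 7740403.7 m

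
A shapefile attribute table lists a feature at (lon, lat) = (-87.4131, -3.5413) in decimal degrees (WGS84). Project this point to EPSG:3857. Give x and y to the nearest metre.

x -9730782 m, y -394467 m

Web Mercator is spherical with R = a = 6378137 m.
x = R·λ = 6378137 × -1.525646404 = -9730781.781 m.
y = R·ln tan(π/4 + φ/2) = 6378137 × -0.061846735 = -394466.946 m.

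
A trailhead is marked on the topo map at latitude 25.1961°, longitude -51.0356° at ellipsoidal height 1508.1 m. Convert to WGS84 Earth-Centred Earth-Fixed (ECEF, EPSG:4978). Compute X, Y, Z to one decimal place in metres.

WGS84: a = 6378137 m, e² = 0.006694380; N(φ) = a/√(1−e²sin²φ) = 6382009.693 m.
X = (N+h)·cosφ·cosλ = 3632268.317 m; Y = (N+h)·cosφ·sinλ = -4491180.708 m; Z = (N(1−e²)+h)·sinφ = 2699388.327 m.

X 3632268.3 m, Y -4491180.7 m, Z 2699388.3 m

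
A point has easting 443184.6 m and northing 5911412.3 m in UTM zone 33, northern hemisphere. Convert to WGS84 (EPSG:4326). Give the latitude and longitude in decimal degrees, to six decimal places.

lat 53.348800°, lon 14.146500°

Zone 33N: λ₀ = 15°, k₀ = 0.9996, false easting 500000 m.
Meridian distance M = (N − FN)/k₀ = 5913777.8 m.
Inverse transverse Mercator on WGS84 gives φ = 53.34879991°, λ = 14.14650033°.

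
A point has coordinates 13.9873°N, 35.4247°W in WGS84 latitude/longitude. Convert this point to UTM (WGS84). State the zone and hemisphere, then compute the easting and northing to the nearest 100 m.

Longitude -35.4247° lies in the 6° band [-36°, -30°), giving zone 25; latitude is north of the equator, so 25N.
Zone 25 central meridian λ₀ = 6×25 − 183 = -33°; Δλ = -2.4247°.
Transverse Mercator on WGS84 with k₀ = 0.9996 gives E = 238070.867 m, N = 1547661.945 m.

Zone 25N: E 238100 m, N 1547700 m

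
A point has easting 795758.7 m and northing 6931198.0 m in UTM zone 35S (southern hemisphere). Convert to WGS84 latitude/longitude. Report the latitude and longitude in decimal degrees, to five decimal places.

lat -27.71110°, lon 29.99930°

Zone 35S: λ₀ = 27°, k₀ = 0.9996, false easting 500000 m, false northing 10000000 m.
Meridian distance M = (N − FN)/k₀ = -3070030.0 m.
Inverse transverse Mercator on WGS84 gives φ = -27.71110019°, λ = 29.99930010°.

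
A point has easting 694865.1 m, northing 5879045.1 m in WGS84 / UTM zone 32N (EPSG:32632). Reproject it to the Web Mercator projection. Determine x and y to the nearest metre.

x 1325336 m, y 6987698 m

Unproject from UTM 32N (λ₀ = 9°) → φ = 53.02540025°, λ = 11.90570017°.
Web Mercator (R = 6378137 m): x = 1325336.480 m, y = 6987697.662 m.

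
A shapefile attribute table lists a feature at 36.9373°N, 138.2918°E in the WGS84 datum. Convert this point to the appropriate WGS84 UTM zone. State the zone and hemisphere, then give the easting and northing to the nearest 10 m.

Zone 54N: E 258810 m, N 4091340 m

Longitude 138.2918° lies in the 6° band [138°, 144°), giving zone 54; latitude is north of the equator, so 54N.
Zone 54 central meridian λ₀ = 6×54 − 183 = 141°; Δλ = -2.7082°.
Transverse Mercator on WGS84 with k₀ = 0.9996 gives E = 258812.136 m, N = 4091343.789 m.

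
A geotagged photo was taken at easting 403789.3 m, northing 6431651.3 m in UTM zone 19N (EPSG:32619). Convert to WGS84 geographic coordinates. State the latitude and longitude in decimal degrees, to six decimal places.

lat 58.016000°, lon -70.628500°

Zone 19N: λ₀ = -69°, k₀ = 0.9996, false easting 500000 m.
Meridian distance M = (N − FN)/k₀ = 6434225.0 m.
Inverse transverse Mercator on WGS84 gives φ = 58.01599967°, λ = -70.62849954°.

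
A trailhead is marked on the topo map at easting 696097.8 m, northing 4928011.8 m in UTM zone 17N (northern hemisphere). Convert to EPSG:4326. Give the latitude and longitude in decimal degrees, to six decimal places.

Zone 17N: λ₀ = -81°, k₀ = 0.9996, false easting 500000 m.
Meridian distance M = (N − FN)/k₀ = 4929983.8 m.
Inverse transverse Mercator on WGS84 gives φ = 44.47880040°, λ = -78.534199499°.

lat 44.478800°, lon -78.534199°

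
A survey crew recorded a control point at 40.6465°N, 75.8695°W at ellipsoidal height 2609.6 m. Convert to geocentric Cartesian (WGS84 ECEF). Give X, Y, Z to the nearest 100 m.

WGS84: a = 6378137 m, e² = 0.006694380; N(φ) = a/√(1−e²sin²φ) = 6387214.852 m.
X = (N+h)·cosφ·cosλ = 1183605.487 m; Y = (N+h)·cosφ·sinλ = -4701537.040 m; Z = (N(1−e²)+h)·sinφ = 4134416.665 m.

X 1183600 m, Y -4701500 m, Z 4134400 m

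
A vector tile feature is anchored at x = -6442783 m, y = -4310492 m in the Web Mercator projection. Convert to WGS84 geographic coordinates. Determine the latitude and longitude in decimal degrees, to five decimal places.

R = 6378137 m. λ = x/R = -57.87650441°.
φ = 2·arctan(exp(y/R)) − 90° = 2·arctan(0.50874) − 90° = -36.07170238°.

lat -36.07170°, lon -57.87650°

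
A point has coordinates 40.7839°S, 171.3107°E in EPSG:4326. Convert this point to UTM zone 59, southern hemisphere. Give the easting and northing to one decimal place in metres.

Zone 59 central meridian λ₀ = 6×59 − 183 = 171°; Δλ = +0.3107°.
Transverse Mercator on WGS84 with k₀ = 0.9996 gives E = 526215.523 m, N = 5485185.207 m.

E 526215.5 m, N 5485185.2 m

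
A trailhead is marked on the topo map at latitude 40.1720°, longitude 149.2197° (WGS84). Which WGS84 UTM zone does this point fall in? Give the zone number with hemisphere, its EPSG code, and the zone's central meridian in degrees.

Zone 55N (EPSG:32655), central meridian 147°

UTM zone = ⌊(λ + 180)/6⌋ + 1; 149.2197° ∈ [144°, 150°) → zone 55.
Hemisphere: N (φ ≥ 0).
Central meridian λ₀ = 6×55 − 183 = 147°.
EPSG code: 32655.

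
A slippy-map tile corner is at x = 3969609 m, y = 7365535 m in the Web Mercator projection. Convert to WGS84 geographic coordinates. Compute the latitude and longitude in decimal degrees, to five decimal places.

R = 6378137 m. λ = x/R = 35.65960437°.
φ = 2·arctan(exp(y/R)) − 90° = 2·arctan(3.17342) − 90° = 55.01889958°.

lat 55.01890°, lon 35.65960°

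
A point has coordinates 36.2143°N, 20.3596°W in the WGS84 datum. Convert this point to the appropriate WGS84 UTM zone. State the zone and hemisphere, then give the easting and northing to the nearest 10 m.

Longitude -20.3596° lies in the 6° band [-24°, -18°), giving zone 27; latitude is north of the equator, so 27N.
Zone 27 central meridian λ₀ = 6×27 − 183 = -21°; Δλ = +0.6404°.
Transverse Mercator on WGS84 with k₀ = 0.9996 gives E = 557561.534 m, N = 4007907.940 m.

Zone 27N: E 557560 m, N 4007910 m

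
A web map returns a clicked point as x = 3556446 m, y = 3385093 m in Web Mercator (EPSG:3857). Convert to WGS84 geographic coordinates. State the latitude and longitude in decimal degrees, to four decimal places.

R = 6378137 m. λ = x/R = 31.94809799°.
φ = 2·arctan(exp(y/R)) − 90° = 2·arctan(1.70018) − 90° = 29.07419665°.

lat 29.0742°, lon 31.9481°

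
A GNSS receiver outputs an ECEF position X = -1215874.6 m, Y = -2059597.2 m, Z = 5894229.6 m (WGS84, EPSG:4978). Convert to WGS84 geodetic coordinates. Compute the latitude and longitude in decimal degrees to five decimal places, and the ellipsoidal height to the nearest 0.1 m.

λ = atan2(Y, X) = -120.55530041°; p = √(X²+Y²) = 2391713.1 m.
Bowring's method on WGS84 (a = 6378137 m, b = 6356752.314 m) gives φ = 68.04780032°, h = 1230.684 m.

lat 68.04780°, lon -120.55530°, h 1230.7 m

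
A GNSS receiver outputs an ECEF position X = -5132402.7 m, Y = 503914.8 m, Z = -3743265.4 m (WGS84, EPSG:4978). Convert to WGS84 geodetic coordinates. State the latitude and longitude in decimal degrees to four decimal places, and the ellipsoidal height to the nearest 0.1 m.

λ = atan2(Y, X) = 174.39249980°; p = √(X²+Y²) = 5157081.3 m.
Bowring's method on WGS84 (a = 6378137 m, b = 6356752.314 m) gives φ = -36.15710012°, h = 1669.632 m.

lat -36.1571°, lon 174.3925°, h 1669.6 m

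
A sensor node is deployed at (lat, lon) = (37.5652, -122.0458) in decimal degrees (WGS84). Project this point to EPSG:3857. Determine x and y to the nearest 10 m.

Web Mercator is spherical with R = a = 6378137 m.
x = R·λ = 6378137 × -2.130101048 = -13586076.309 m.
y = R·ln tan(π/4 + φ/2) = 6378137 × 0.708386154 = 4518183.939 m.

x -13586080 m, y 4518180 m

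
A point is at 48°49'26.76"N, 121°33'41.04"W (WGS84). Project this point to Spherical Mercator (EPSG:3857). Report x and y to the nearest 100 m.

x -13532200 m, y 6245100 m

Web Mercator is spherical with R = a = 6378137 m.
x = R·λ = 6378137 × -2.121646673 = -13532153.148 m.
y = R·ln tan(π/4 + φ/2) = 6378137 × 0.979136600 = 6245067.378 m.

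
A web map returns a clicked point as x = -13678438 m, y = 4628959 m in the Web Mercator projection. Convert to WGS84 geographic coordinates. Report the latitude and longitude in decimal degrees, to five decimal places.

R = 6378137 m. λ = x/R = -122.87549918°.
φ = 2·arctan(exp(y/R)) − 90° = 2·arctan(2.06629) − 90° = 38.34979748°.

lat 38.34980°, lon -122.87550°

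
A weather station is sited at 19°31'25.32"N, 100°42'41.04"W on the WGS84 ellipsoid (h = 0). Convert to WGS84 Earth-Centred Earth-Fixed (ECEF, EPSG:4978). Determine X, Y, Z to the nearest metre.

X -1117712 m, Y -5908881 m, Z 2118075 m

WGS84: a = 6378137 m, e² = 0.006694380; N(φ) = a/√(1−e²sin²φ) = 6380522.735 m.
X = (N+h)·cosφ·cosλ = -1117712.329 m; Y = (N+h)·cosφ·sinλ = -5908880.878 m; Z = (N(1−e²)+h)·sinφ = 2118075.186 m.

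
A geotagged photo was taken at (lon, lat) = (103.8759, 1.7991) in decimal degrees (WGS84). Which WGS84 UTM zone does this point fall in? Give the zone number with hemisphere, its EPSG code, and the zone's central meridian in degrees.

UTM zone = ⌊(λ + 180)/6⌋ + 1; 103.8759° ∈ [102°, 108°) → zone 48.
Hemisphere: N (φ ≥ 0).
Central meridian λ₀ = 6×48 − 183 = 105°.
EPSG code: 32648.

Zone 48N (EPSG:32648), central meridian 105°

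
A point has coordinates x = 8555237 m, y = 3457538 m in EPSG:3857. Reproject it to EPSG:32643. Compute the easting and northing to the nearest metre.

Web Mercator inverse (R = 6378137 m) → φ = 29.64140048°, λ = 76.85300156°.
UTM 43N forward: E = 679372.845 m, N = 3280485.542 m.

E 679373 m, N 3280486 m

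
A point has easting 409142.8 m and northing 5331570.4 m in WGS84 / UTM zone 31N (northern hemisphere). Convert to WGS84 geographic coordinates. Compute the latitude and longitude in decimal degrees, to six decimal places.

Zone 31N: λ₀ = 3°, k₀ = 0.9996, false easting 500000 m.
Meridian distance M = (N − FN)/k₀ = 5333703.9 m.
Inverse transverse Mercator on WGS84 gives φ = 48.13089988°, λ = 1.77889947°.

lat 48.130900°, lon 1.778899°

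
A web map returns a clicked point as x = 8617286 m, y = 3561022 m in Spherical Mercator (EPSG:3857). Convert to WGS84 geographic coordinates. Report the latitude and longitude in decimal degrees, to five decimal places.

lat 30.44610°, lon 77.41040°

R = 6378137 m. λ = x/R = 77.41039721°.
φ = 2·arctan(exp(y/R)) − 90° = 2·arctan(1.74773) − 90° = 30.44610239°.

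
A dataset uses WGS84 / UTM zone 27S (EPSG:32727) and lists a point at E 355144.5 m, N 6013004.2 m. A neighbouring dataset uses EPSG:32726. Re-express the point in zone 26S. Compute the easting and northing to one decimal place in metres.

UTM 27S → geographic: φ = -36.01670002°, λ = -22.60749982°.
UTM 26S (λ₀ = -27°) forward: E = 895922.615 m, N = 6005265.020 m.

E 895922.6 m, N 6005265.0 m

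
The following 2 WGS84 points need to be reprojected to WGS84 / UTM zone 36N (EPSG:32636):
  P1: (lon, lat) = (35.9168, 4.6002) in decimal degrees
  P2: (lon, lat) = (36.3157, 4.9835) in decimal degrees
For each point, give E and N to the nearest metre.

P1: E 823667 m, N 509132 m; P2: E 867773 m, N 551766 m

UTM zone 36N: λ₀ = 33°, k₀ = 0.9996.
P1 (4.6002°, 35.9168°) → (823667.181, 509132.463) m.
P2 (4.9835°, 36.3157°) → (867772.535, 551765.608) m.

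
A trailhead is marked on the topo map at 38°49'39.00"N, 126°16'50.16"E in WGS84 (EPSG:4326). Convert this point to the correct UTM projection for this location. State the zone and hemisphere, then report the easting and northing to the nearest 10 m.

Zone 52N: E 263930 m, N 4301150 m

Longitude 126.2806° lies in the 6° band [126°, 132°), giving zone 52; latitude is north of the equator, so 52N.
Zone 52 central meridian λ₀ = 6×52 − 183 = 129°; Δλ = -2.7194°.
Transverse Mercator on WGS84 with k₀ = 0.9996 gives E = 263932.544 m, N = 4301148.267 m.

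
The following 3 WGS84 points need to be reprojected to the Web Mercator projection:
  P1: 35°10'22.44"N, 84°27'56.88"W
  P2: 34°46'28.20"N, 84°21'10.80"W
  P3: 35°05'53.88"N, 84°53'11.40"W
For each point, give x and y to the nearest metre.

Web Mercator: x = R·λ, y = R·ln tan(π/4+φ/2), R = 6378137 m.
P1 (35.1729°, -84.4658°) → (-9402689.845, 4187402.458) m.
P2 (34.7745°, -84.3530°) → (-9390133.007, 4133278.664) m.
P3 (35.0983°, -84.8865°) → (-9449521.955, 4177247.758) m.

P1: x -9402690 m, y 4187402 m; P2: x -9390133 m, y 4133279 m; P3: x -9449522 m, y 4177248 m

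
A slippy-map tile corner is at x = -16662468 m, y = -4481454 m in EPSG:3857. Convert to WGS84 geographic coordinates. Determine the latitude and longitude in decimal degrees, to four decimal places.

R = 6378137 m. λ = x/R = -149.68149676°.
φ = 2·arctan(exp(y/R)) − 90° = 2·arctan(0.49528) − 90° = -37.30320254°.

lat -37.3032°, lon -149.6815°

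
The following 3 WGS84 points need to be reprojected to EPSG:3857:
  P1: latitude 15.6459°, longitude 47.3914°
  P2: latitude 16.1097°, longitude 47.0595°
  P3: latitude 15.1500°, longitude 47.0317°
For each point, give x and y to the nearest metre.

Web Mercator: x = R·λ, y = R·ln tan(π/4+φ/2), R = 6378137 m.
P1 (15.6459°, 47.3914°) → (5275586.516, 1763752.034) m.
P2 (16.1097°, 47.0595°) → (5238639.577, 1817430.137) m.
P3 (15.1500°, 47.0317°) → (5235544.895, 1706493.188) m.

P1: x 5275587 m, y 1763752 m; P2: x 5238640 m, y 1817430 m; P3: x 5235545 m, y 1706493 m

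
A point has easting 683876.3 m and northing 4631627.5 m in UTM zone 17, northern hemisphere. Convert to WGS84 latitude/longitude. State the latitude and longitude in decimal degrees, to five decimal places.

lat 41.81520°, lon -78.78620°

Zone 17N: λ₀ = -81°, k₀ = 0.9996, false easting 500000 m.
Meridian distance M = (N − FN)/k₀ = 4633480.9 m.
Inverse transverse Mercator on WGS84 gives φ = 41.81520013°, λ = -78.78620031°.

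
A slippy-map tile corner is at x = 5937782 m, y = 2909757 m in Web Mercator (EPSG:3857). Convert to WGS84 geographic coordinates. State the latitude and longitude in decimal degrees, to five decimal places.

R = 6378137 m. λ = x/R = 53.34000324°.
φ = 2·arctan(exp(y/R)) − 90° = 2·arctan(1.57808) − 90° = 25.27659893°.

lat 25.27660°, lon 53.34000°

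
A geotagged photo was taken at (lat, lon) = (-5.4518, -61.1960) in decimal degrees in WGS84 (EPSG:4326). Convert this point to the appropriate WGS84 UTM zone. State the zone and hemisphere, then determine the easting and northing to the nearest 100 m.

Zone 20S: E 699900 m, N 9397100 m

Longitude -61.1960° lies in the 6° band [-66°, -60°), giving zone 20; latitude is south of the equator, so 20S.
Zone 20 central meridian λ₀ = 6×20 − 183 = -63°; Δλ = +1.8040°.
Transverse Mercator on WGS84 with k₀ = 0.9996 gives E = 699870.668 m, N = 9397095.043 m.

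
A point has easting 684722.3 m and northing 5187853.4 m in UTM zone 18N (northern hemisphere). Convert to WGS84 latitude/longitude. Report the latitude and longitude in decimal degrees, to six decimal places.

Zone 18N: λ₀ = -75°, k₀ = 0.9996, false easting 500000 m.
Meridian distance M = (N − FN)/k₀ = 5189929.4 m.
Inverse transverse Mercator on WGS84 gives φ = 46.81859976°, λ = -72.57839983°.

lat 46.818600°, lon -72.578400°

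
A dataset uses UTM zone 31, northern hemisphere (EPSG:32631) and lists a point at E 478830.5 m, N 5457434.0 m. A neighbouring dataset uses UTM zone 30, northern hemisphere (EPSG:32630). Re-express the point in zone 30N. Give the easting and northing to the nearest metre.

UTM 31N → geographic: φ = 49.26929978°, λ = 2.70899964°.
UTM 30N (λ₀ = -3°) forward: E = 915212.471 m, N = 5473093.003 m.

E 915212 m, N 5473093 m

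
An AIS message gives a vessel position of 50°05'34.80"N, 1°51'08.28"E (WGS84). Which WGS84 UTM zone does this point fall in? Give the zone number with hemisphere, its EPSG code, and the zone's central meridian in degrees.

Zone 31N (EPSG:32631), central meridian 3°

UTM zone = ⌊(λ + 180)/6⌋ + 1; 1.8523° ∈ [0°, 6°) → zone 31.
Hemisphere: N (φ ≥ 0).
Central meridian λ₀ = 6×31 − 183 = 3°.
EPSG code: 32631.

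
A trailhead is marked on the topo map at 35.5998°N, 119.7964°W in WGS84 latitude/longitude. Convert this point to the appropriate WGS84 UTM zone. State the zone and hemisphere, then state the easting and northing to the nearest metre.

Zone 11N: E 246667 m, N 3943162 m

Longitude -119.7964° lies in the 6° band [-120°, -114°), giving zone 11; latitude is north of the equator, so 11N.
Zone 11 central meridian λ₀ = 6×11 − 183 = -117°; Δλ = -2.7964°.
Transverse Mercator on WGS84 with k₀ = 0.9996 gives E = 246667.217 m, N = 3943162.321 m.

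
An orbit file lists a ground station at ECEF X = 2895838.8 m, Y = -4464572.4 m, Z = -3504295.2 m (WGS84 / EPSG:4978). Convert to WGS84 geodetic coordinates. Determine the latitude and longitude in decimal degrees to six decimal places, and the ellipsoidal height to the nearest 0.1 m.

lat -33.542600°, lon -57.031500°, h 39.5 m

λ = atan2(Y, X) = -57.03149988°; p = √(X²+Y²) = 5321493.1 m.
Bowring's method on WGS84 (a = 6378137 m, b = 6356752.314 m) gives φ = -33.54260029°, h = 39.463 m.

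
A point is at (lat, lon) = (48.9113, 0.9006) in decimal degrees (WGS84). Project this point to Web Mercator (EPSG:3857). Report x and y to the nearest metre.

x 100254 m, y 6259824 m

Web Mercator is spherical with R = a = 6378137 m.
x = R·λ = 6378137 × 0.015718435 = 100254.333 m.
y = R·ln tan(π/4 + φ/2) = 6378137 × 0.981450264 = 6259824.240 m.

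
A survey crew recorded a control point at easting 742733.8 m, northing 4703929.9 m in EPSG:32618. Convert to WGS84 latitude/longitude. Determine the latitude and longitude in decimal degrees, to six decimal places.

Zone 18N: λ₀ = -75°, k₀ = 0.9996, false easting 500000 m.
Meridian distance M = (N − FN)/k₀ = 4705812.2 m.
Inverse transverse Mercator on WGS84 gives φ = 42.44970027°, λ = -72.04829985°.

lat 42.449700°, lon -72.048300°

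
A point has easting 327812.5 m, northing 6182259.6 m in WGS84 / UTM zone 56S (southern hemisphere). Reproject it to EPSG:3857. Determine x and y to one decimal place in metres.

x 16823135.8 m, y -4094369.7 m

Unproject from UTM 56S (λ₀ = 153°) → φ = -34.48689994°, λ = 151.12479990°.
Web Mercator (R = 6378137 m): x = 16823135.771 m, y = -4094369.678 m.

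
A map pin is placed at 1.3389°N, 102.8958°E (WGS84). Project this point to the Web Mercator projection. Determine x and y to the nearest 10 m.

Web Mercator is spherical with R = a = 6378137 m.
x = R·λ = 6378137 × 1.795870496 = 11454308.061 m.
y = R·ln tan(π/4 + φ/2) = 6378137 × 0.023370340 = 149059.233 m.

x 11454310 m, y 149060 m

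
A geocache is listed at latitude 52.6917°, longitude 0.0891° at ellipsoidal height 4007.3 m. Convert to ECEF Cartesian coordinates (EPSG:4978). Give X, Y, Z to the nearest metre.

X 3876448 m, Y 6028 m, Z 5053010 m

WGS84: a = 6378137 m, e² = 0.006694380; N(φ) = a/√(1−e²sin²φ) = 6391686.145 m.
X = (N+h)·cosφ·cosλ = 3876448.314 m; Y = (N+h)·cosφ·sinλ = 6028.225 m; Z = (N(1−e²)+h)·sinφ = 5053009.767 m.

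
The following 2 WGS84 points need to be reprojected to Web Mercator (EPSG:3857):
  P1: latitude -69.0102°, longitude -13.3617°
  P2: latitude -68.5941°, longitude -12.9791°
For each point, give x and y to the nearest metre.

P1: x -1487418 m, y -10753956 m; P2: x -1444827 m, y -10625851 m

Web Mercator: x = R·λ, y = R·ln tan(π/4+φ/2), R = 6378137 m.
P1 (-69.0102°, -13.3617°) → (-1487417.640, -10753955.686) m.
P2 (-68.5941°, -12.9791°) → (-1444826.803, -10625850.515) m.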